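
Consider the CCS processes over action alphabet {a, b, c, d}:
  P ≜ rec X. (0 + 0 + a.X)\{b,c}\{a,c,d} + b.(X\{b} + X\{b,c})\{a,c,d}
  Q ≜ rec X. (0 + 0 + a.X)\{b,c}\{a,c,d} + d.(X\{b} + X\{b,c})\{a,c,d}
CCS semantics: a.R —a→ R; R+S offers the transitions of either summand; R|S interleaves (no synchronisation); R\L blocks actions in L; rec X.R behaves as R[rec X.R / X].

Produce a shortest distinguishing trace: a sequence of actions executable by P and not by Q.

b

Reachable graph of P (2 states):
  s0 = rec X. (0 + 0 + a.X)\{b,c}\{a,c,d} + b.(X\{b} + X\{b,c})\{a,c,d} :: =b=> s1
  s1 = ((rec X. (0 + 0 + a.X)\{b,c}\{a,c,d} + b.(X\{b} + X\{b,c})\{a,c,d})\{b} + (rec X. (0 + 0 + a.X)\{b,c}\{a,c,d} + b.(X\{b} + X\{b,c})\{a,c,d})\{b,c})\{a,c,d} :: stopped
Reachable graph of Q (2 states):
  t0 = rec X. (0 + 0 + a.X)\{b,c}\{a,c,d} + d.(X\{b} + X\{b,c})\{a,c,d} :: =d=> t1
  t1 = ((rec X. (0 + 0 + a.X)\{b,c}\{a,c,d} + d.(X\{b} + X\{b,c})\{a,c,d})\{b} + (rec X. (0 + 0 + a.X)\{b,c}\{a,c,d} + d.(X\{b} + X\{b,c})\{a,c,d})\{b,c})\{a,c,d} :: stopped
Trace ⟨b⟩ through P, begin at {s0}:
  step 1 (b): {s1}
  — P admits the full trace.
Trace ⟨b⟩ through Q, begin at {t0}:
  step 1 (b): ∅  — Q cannot continue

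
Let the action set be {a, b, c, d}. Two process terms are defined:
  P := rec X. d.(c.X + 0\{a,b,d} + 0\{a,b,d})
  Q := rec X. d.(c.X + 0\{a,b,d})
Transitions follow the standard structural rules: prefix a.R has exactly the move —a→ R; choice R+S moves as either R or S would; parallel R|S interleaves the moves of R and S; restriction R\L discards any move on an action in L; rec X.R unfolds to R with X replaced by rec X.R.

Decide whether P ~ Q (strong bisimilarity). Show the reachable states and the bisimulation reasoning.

LTS(P): 2 reachable states
  p0 = rec X. d.(c.X + 0\{a,b,d} + 0\{a,b,d}) :: --d--▸ p1
  p1 = c.(rec X. d.(c.X + 0\{a,b,d} + 0\{a,b,d})) + 0\{a,b,d} + 0\{a,b,d} :: --c--▸ p0
LTS(Q): 2 reachable states
  q0 = rec X. d.(c.X + 0\{a,b,d}) :: --d--▸ q1
  q1 = c.(rec X. d.(c.X + 0\{a,b,d})) + 0\{a,b,d} :: --c--▸ q0
Partition-refinement fixed point:
  B0 = {p0, q0}
  B1 = {p1, q1}
p0 ∈ B0, q0 ∈ B0 → same block

P ~ Q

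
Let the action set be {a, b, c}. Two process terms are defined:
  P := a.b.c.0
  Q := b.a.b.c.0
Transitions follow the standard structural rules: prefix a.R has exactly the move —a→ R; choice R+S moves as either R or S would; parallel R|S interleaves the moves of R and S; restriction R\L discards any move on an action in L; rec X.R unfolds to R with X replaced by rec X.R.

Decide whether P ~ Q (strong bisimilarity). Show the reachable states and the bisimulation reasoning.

P ≁ Q

P's transition system — 4 states:
  u0 = a.b.c.0 | =a=> u1
  u1 = b.c.0 | =b=> u2
  u2 = c.0 | =c=> u3
  u3 = 0 | (no moves)
Q's transition system — 5 states:
  v0 = b.a.b.c.0 | =b=> v1
  v1 = a.b.c.0 | =a=> v2
  v2 = b.c.0 | =b=> v3
  v3 = c.0 | =c=> v4
  v4 = 0 | (no moves)
Coarsest stable partition (strong bisimilarity classes):
  B0 = {u0, v1}
  B1 = {u1, v2}
  B2 = {u2, v3}
  B3 = {u3, v4}
  B4 = {v0}
u0 ∈ B0, v0 ∈ B4 → different blocks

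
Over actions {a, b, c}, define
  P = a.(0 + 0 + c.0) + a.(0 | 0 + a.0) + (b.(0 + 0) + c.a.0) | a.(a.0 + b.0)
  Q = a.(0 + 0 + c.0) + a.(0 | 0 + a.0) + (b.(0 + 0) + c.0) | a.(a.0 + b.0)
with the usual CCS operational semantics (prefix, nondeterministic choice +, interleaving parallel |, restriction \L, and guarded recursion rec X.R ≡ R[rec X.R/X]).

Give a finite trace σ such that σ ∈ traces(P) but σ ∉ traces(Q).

Reachable graph of P (15 states):
  p0 = a.(0 + 0 + c.0) + a.(0 | 0 + a.0) + (b.(0 + 0) + c.a.0) | a.(a.0 + b.0) ⊢ —a→ p1, —a→ p2, —a→ p3, —b→ p4, —c→ p5
  p1 = (b.(0 + 0) + c.a.0) | (a.0 + b.0) ⊢ —a→ p6, —b→ p6, —b→ p7, —c→ p8
  p2 = 0 + 0 + c.0 ⊢ —c→ p9
  p3 = 0 | 0 + a.0 ⊢ —a→ p9
  p4 = (0 + 0) | a.(a.0 + b.0) ⊢ —a→ p7
  p5 = a.0 | a.(a.0 + b.0) ⊢ —a→ p10, —a→ p8
  p6 = (b.(0 + 0) + c.a.0) | 0 ⊢ —b→ p11, —c→ p12
  p7 = (0 + 0) | (a.0 + b.0) ⊢ —a→ p11, —b→ p11
  p8 = a.0 | (a.0 + b.0) ⊢ —a→ p12, —a→ p13, —b→ p12
  p9 = 0 ⊢ ∅
  p10 = 0 | a.(a.0 + b.0) ⊢ —a→ p13
  p11 = (0 + 0) | 0 ⊢ ∅
  p12 = a.0 | 0 ⊢ —a→ p14
  p13 = 0 | (a.0 + b.0) ⊢ —a→ p14, —b→ p14
  p14 = 0 | 0 ⊢ ∅
Reachable graph of Q (12 states):
  q0 = a.(0 + 0 + c.0) + a.(0 | 0 + a.0) + (b.(0 + 0) + c.0) | a.(a.0 + b.0) ⊢ —a→ q1, —a→ q2, —a→ q3, —b→ q4, —c→ q5
  q1 = (b.(0 + 0) + c.0) | (a.0 + b.0) ⊢ —a→ q6, —b→ q6, —b→ q7, —c→ q8
  q2 = 0 + 0 + c.0 ⊢ —c→ q9
  q3 = 0 | 0 + a.0 ⊢ —a→ q9
  q4 = (0 + 0) | a.(a.0 + b.0) ⊢ —a→ q7
  q5 = 0 | a.(a.0 + b.0) ⊢ —a→ q8
  q6 = (b.(0 + 0) + c.0) | 0 ⊢ —b→ q10, —c→ q11
  q7 = (0 + 0) | (a.0 + b.0) ⊢ —a→ q10, —b→ q10
  q8 = 0 | (a.0 + b.0) ⊢ —a→ q11, —b→ q11
  q9 = 0 ⊢ ∅
  q10 = (0 + 0) | 0 ⊢ ∅
  q11 = 0 | 0 ⊢ ∅
Executing aaca from P (initial set {p0}):
  [1] a ⇒ {p1, p2, p3}
  [2] a ⇒ {p6, p9}
  [3] c ⇒ {p12}
  [4] a ⇒ {p14}
  — P admits the full trace.
Executing aaca from Q (initial set {q0}):
  [1] a ⇒ {q1, q2, q3}
  [2] a ⇒ {q6, q9}
  [3] c ⇒ {q11}
  [4] a ⇒ ∅  — Q cannot continue

aaca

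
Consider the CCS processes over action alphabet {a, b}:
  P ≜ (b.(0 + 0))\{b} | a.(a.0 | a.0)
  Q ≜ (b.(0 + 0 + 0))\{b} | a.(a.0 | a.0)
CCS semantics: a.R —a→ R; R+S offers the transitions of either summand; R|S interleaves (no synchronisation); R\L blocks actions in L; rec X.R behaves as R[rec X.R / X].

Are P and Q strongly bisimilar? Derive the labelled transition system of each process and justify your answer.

bisimilar

Reachable graph of P (5 states):
  m0 = (b.(0 + 0))\{b} | a.(a.0 | a.0) has moves -a-> m1
  m1 = (b.(0 + 0))\{b} | (a.0 | a.0) has moves -a-> m2, -a-> m3
  m2 = (b.(0 + 0))\{b} | (0 | a.0) has moves -a-> m4
  m3 = (b.(0 + 0))\{b} | (a.0 | 0) has moves -a-> m4
  m4 = (b.(0 + 0))\{b} | (0 | 0) has moves stopped
Reachable graph of Q (5 states):
  n0 = (b.(0 + 0 + 0))\{b} | a.(a.0 | a.0) has moves -a-> n1
  n1 = (b.(0 + 0 + 0))\{b} | (a.0 | a.0) has moves -a-> n2, -a-> n3
  n2 = (b.(0 + 0 + 0))\{b} | (0 | a.0) has moves -a-> n4
  n3 = (b.(0 + 0 + 0))\{b} | (a.0 | 0) has moves -a-> n4
  n4 = (b.(0 + 0 + 0))\{b} | (0 | 0) has moves stopped
Coarsest stable partition (strong bisimilarity classes):
  B0 = {m0, n0}
  B1 = {m1, n1}
  B2 = {m2, m3, n2, n3}
  B3 = {m4, n4}
m0 ∈ B0, n0 ∈ B0 → same block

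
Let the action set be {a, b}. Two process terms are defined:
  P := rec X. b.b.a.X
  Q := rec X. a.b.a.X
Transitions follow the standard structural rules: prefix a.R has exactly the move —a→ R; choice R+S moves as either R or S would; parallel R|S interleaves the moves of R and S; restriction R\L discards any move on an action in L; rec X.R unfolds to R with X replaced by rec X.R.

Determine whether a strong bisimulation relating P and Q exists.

LTS(P): 3 reachable states
  m0 = rec X. b.b.a.X → --b--▸ m1
  m1 = b.a.(rec X. b.b.a.X) → --b--▸ m2
  m2 = a.(rec X. b.b.a.X) → --a--▸ m0
LTS(Q): 3 reachable states
  n0 = rec X. a.b.a.X → --a--▸ n1
  n1 = b.a.(rec X. a.b.a.X) → --b--▸ n2
  n2 = a.(rec X. a.b.a.X) → --a--▸ n0
Partition-refinement fixed point:
  B0 = {m0}
  B1 = {m1}
  B2 = {m2}
  B3 = {n0}
  B4 = {n1}
  B5 = {n2}
m0 ∈ B0, n0 ∈ B3 → different blocks

NO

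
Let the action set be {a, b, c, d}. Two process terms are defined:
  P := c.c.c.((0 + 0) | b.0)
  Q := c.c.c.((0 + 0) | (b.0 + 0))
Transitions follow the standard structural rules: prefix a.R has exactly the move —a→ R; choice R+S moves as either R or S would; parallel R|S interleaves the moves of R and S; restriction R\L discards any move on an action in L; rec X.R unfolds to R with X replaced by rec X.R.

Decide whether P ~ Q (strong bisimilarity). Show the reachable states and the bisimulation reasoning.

bisimilar

Reachable graph of P (5 states):
  u0 = c.c.c.((0 + 0) | b.0) → =c=> u1
  u1 = c.c.((0 + 0) | b.0) → =c=> u2
  u2 = c.((0 + 0) | b.0) → =c=> u3
  u3 = (0 + 0) | b.0 → =b=> u4
  u4 = (0 + 0) | 0 → ∅
Reachable graph of Q (5 states):
  v0 = c.c.c.((0 + 0) | (b.0 + 0)) → =c=> v1
  v1 = c.c.((0 + 0) | (b.0 + 0)) → =c=> v2
  v2 = c.((0 + 0) | (b.0 + 0)) → =c=> v3
  v3 = (0 + 0) | (b.0 + 0) → =b=> v4
  v4 = (0 + 0) | 0 → ∅
Coarsest stable partition (strong bisimilarity classes):
  B0 = {u0, v0}
  B1 = {u1, v1}
  B2 = {u2, v2}
  B3 = {u3, v3}
  B4 = {u4, v4}
u0 ∈ B0, v0 ∈ B0 → same block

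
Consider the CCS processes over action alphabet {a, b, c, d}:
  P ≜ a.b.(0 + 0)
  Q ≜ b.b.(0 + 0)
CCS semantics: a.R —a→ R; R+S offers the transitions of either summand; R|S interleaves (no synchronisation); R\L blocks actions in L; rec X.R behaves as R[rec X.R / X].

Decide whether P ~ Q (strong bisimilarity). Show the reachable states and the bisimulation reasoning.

not bisimilar

LTS(P): 3 reachable states
  s0 = a.b.(0 + 0) | ··a··> s1
  s1 = b.(0 + 0) | ··b··> s2
  s2 = 0 + 0 | stopped
LTS(Q): 3 reachable states
  t0 = b.b.(0 + 0) | ··b··> t1
  t1 = b.(0 + 0) | ··b··> t2
  t2 = 0 + 0 | stopped
Coarsest stable partition (strong bisimilarity classes):
  B0 = {s0}
  B1 = {s1, t1}
  B2 = {s2, t2}
  B3 = {t0}
s0 ∈ B0, t0 ∈ B3 → different blocks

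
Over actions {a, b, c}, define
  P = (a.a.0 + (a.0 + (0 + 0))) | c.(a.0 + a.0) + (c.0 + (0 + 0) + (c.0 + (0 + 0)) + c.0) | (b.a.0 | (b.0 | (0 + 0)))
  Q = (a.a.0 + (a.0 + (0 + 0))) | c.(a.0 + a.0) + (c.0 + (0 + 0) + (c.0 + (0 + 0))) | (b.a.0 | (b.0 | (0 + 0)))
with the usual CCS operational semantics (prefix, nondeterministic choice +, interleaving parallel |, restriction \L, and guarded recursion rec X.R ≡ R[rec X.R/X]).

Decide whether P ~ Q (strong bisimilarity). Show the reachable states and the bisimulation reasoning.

P ~ Q

LTS(P): 20 reachable states
  s0 = (a.a.0 + (a.0 + (0 + 0))) | c.(a.0 + a.0) + (c.0 + (0 + 0) + (c.0 + (0 + 0)) + c.0) | (b.a.0 | (b.0 | (0 + 0))) :: --a--▸ s1, --a--▸ s2, --b--▸ s3, --b--▸ s4, --c--▸ s5, --c--▸ s6
  s1 = 0 | c.(a.0 + a.0) :: --c--▸ s7
  s2 = a.0 | c.(a.0 + a.0) :: --a--▸ s1, --c--▸ s8
  s3 = (c.0 + (0 + 0) + (c.0 + (0 + 0)) + c.0) | (a.0 | (b.0 | (0 + 0))) :: --a--▸ s9, --b--▸ s10, --c--▸ s11
  s4 = (c.0 + (0 + 0) + (c.0 + (0 + 0)) + c.0) | (b.a.0 | (0 | (0 + 0))) :: --b--▸ s10, --c--▸ s12
  s5 = (a.a.0 + (a.0 + (0 + 0))) | (a.0 + a.0) :: --a--▸ s13, --a--▸ s7, --a--▸ s8
  s6 = 0 | (b.a.0 | (b.0 | (0 + 0))) :: --b--▸ s11, --b--▸ s12
  s7 = 0 | (a.0 + a.0) :: --a--▸ s14
  s8 = a.0 | (a.0 + a.0) :: --a--▸ s15, --a--▸ s7
  s9 = (c.0 + (0 + 0) + (c.0 + (0 + 0)) + c.0) | (0 | (b.0 | (0 + 0))) :: --b--▸ s16, --c--▸ s17
  s10 = (c.0 + (0 + 0) + (c.0 + (0 + 0)) + c.0) | (a.0 | (0 | (0 + 0))) :: --a--▸ s16, --c--▸ s18
  s11 = 0 | (a.0 | (b.0 | (0 + 0))) :: --a--▸ s17, --b--▸ s18
  s12 = 0 | (b.a.0 | (0 | (0 + 0))) :: --b--▸ s18
  s13 = (a.a.0 + (a.0 + (0 + 0))) | 0 :: --a--▸ s14, --a--▸ s15
  s14 = 0 | 0 :: ·
  s15 = a.0 | 0 :: --a--▸ s14
  s16 = (c.0 + (0 + 0) + (c.0 + (0 + 0)) + c.0) | (0 | (0 | (0 + 0))) :: --c--▸ s19
  s17 = 0 | (0 | (b.0 | (0 + 0))) :: --b--▸ s19
  s18 = 0 | (a.0 | (0 | (0 + 0))) :: --a--▸ s19
  s19 = 0 | (0 | (0 | (0 + 0))) :: ·
LTS(Q): 20 reachable states
  t0 = (a.a.0 + (a.0 + (0 + 0))) | c.(a.0 + a.0) + (c.0 + (0 + 0) + (c.0 + (0 + 0))) | (b.a.0 | (b.0 | (0 + 0))) :: --a--▸ t1, --a--▸ t2, --b--▸ t3, --b--▸ t4, --c--▸ t5, --c--▸ t6
  t1 = 0 | c.(a.0 + a.0) :: --c--▸ t7
  t2 = a.0 | c.(a.0 + a.0) :: --a--▸ t1, --c--▸ t8
  t3 = (c.0 + (0 + 0) + (c.0 + (0 + 0))) | (a.0 | (b.0 | (0 + 0))) :: --a--▸ t9, --b--▸ t10, --c--▸ t11
  t4 = (c.0 + (0 + 0) + (c.0 + (0 + 0))) | (b.a.0 | (0 | (0 + 0))) :: --b--▸ t10, --c--▸ t12
  t5 = (a.a.0 + (a.0 + (0 + 0))) | (a.0 + a.0) :: --a--▸ t13, --a--▸ t7, --a--▸ t8
  t6 = 0 | (b.a.0 | (b.0 | (0 + 0))) :: --b--▸ t11, --b--▸ t12
  t7 = 0 | (a.0 + a.0) :: --a--▸ t14
  t8 = a.0 | (a.0 + a.0) :: --a--▸ t15, --a--▸ t7
  t9 = (c.0 + (0 + 0) + (c.0 + (0 + 0))) | (0 | (b.0 | (0 + 0))) :: --b--▸ t16, --c--▸ t17
  t10 = (c.0 + (0 + 0) + (c.0 + (0 + 0))) | (a.0 | (0 | (0 + 0))) :: --a--▸ t16, --c--▸ t18
  t11 = 0 | (a.0 | (b.0 | (0 + 0))) :: --a--▸ t17, --b--▸ t18
  t12 = 0 | (b.a.0 | (0 | (0 + 0))) :: --b--▸ t18
  t13 = (a.a.0 + (a.0 + (0 + 0))) | 0 :: --a--▸ t14, --a--▸ t15
  t14 = 0 | 0 :: ·
  t15 = a.0 | 0 :: --a--▸ t14
  t16 = (c.0 + (0 + 0) + (c.0 + (0 + 0))) | (0 | (0 | (0 + 0))) :: --c--▸ t19
  t17 = 0 | (0 | (b.0 | (0 + 0))) :: --b--▸ t19
  t18 = 0 | (a.0 | (0 | (0 + 0))) :: --a--▸ t19
  t19 = 0 | (0 | (0 | (0 + 0))) :: ·
Coarsest stable partition (strong bisimilarity classes):
  B0 = {s0, t0}
  B1 = {s5, t5}
  B2 = {s8, t8}
  B3 = {s15, s18, s7, t15, t18, t7}
  B4 = {s14, s19, t14, t19}
  B5 = {s13, t13}
  B6 = {s6, t6}
  B7 = {s12, t12}
  B8 = {s11, t11}
  B9 = {s17, t17}
  B10 = {s2, t2}
  B11 = {s1, t1}
  B12 = {s4, t4}
  B13 = {s10, t10}
  B14 = {s16, t16}
  B15 = {s3, t3}
  B16 = {s9, t9}
s0 ∈ B0, t0 ∈ B0 → same block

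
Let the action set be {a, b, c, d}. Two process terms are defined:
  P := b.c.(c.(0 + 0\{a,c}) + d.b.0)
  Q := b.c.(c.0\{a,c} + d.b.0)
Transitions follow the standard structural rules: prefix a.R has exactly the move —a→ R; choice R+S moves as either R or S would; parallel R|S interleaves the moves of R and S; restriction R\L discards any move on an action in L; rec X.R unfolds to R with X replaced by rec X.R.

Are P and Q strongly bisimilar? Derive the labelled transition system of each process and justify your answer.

YES

Reachable graph of P (6 states):
  m0 = b.c.(c.(0 + 0\{a,c}) + d.b.0) | ··b··> m1
  m1 = c.(c.(0 + 0\{a,c}) + d.b.0) | ··c··> m2
  m2 = c.(0 + 0\{a,c}) + d.b.0 | ··c··> m3, ··d··> m4
  m3 = 0 + 0\{a,c} | stopped
  m4 = b.0 | ··b··> m5
  m5 = 0 | stopped
Reachable graph of Q (6 states):
  n0 = b.c.(c.0\{a,c} + d.b.0) | ··b··> n1
  n1 = c.(c.0\{a,c} + d.b.0) | ··c··> n2
  n2 = c.0\{a,c} + d.b.0 | ··c··> n3, ··d··> n4
  n3 = 0\{a,c} | stopped
  n4 = b.0 | ··b··> n5
  n5 = 0 | stopped
Bisimilarity quotient blocks:
  B0 = {m0, n0}
  B1 = {m1, n1}
  B2 = {m2, n2}
  B3 = {m3, m5, n3, n5}
  B4 = {m4, n4}
m0 ∈ B0, n0 ∈ B0 → same block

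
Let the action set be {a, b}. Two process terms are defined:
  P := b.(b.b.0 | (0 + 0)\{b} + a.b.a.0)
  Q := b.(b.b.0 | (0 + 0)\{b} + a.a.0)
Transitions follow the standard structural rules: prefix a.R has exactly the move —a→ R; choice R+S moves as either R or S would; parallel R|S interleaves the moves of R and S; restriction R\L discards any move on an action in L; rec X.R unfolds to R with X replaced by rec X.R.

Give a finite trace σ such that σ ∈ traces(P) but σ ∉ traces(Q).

P's transition system — 7 states:
  m0 = b.(b.b.0 | (0 + 0)\{b} + a.b.a.0) has moves --b--▸ m1
  m1 = b.b.0 | (0 + 0)\{b} + a.b.a.0 has moves --a--▸ m2, --b--▸ m3
  m2 = b.a.0 has moves --b--▸ m4
  m3 = b.0 | (0 + 0)\{b} has moves --b--▸ m5
  m4 = a.0 has moves --a--▸ m6
  m5 = 0 | (0 + 0)\{b} has moves ·
  m6 = 0 has moves ·
Q's transition system — 6 states:
  n0 = b.(b.b.0 | (0 + 0)\{b} + a.a.0) has moves --b--▸ n1
  n1 = b.b.0 | (0 + 0)\{b} + a.a.0 has moves --a--▸ n2, --b--▸ n3
  n2 = a.0 has moves --a--▸ n4
  n3 = b.0 | (0 + 0)\{b} has moves --b--▸ n5
  n4 = 0 has moves ·
  n5 = 0 | (0 + 0)\{b} has moves ·
Trace ⟨bab⟩ through P, begin at {m0}:
  after b @ step 1: {m1}
  after a @ step 2: {m2}
  after b @ step 3: {m4}
  ✓ P
Trace ⟨bab⟩ through Q, begin at {n0}:
  after b @ step 1: {n1}
  after a @ step 2: {n2}
  after b @ step 3: ∅  — Q cannot continue

bab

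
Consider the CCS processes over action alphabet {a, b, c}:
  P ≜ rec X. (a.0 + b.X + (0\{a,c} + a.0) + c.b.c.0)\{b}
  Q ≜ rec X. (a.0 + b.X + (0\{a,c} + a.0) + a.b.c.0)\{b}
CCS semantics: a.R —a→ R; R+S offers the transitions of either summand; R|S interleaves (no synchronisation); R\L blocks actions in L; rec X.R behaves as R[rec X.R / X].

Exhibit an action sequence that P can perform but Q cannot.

Reachable graph of P (3 states):
  s0 = rec X. (a.0 + b.X + (0\{a,c} + a.0) + c.b.c.0)\{b} ⊢ --a--▸ s1, --c--▸ s2
  s1 = 0\{b} ⊢ ·
  s2 = (b.c.0)\{b} ⊢ ·
Reachable graph of Q (3 states):
  t0 = rec X. (a.0 + b.X + (0\{a,c} + a.0) + a.b.c.0)\{b} ⊢ --a--▸ t1, --a--▸ t2
  t1 = (b.c.0)\{b} ⊢ ·
  t2 = 0\{b} ⊢ ·
Run σ = ⟨c⟩ on P: start {s0}
  [1] c ⇒ {s2}
  ✓ P
Run σ = ⟨c⟩ on Q: start {t0}
  [1] c ⇒ ∅  — Q cannot continue

c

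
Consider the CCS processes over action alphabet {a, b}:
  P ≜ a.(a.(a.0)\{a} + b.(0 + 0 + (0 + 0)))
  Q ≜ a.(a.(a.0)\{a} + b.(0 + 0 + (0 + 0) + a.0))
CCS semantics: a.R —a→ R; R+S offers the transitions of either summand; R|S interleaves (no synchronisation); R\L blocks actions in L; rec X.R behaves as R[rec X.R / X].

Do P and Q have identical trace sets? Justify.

Reachable graph of P (4 states):
  u0 = a.(a.(a.0)\{a} + b.(0 + 0 + (0 + 0))) :: --a--▸ u1
  u1 = a.(a.0)\{a} + b.(0 + 0 + (0 + 0)) :: --a--▸ u2, --b--▸ u3
  u2 = (a.0)\{a} :: ·
  u3 = 0 + 0 + (0 + 0) :: ·
Reachable graph of Q (5 states):
  v0 = a.(a.(a.0)\{a} + b.(0 + 0 + (0 + 0) + a.0)) :: --a--▸ v1
  v1 = a.(a.0)\{a} + b.(0 + 0 + (0 + 0) + a.0) :: --a--▸ v2, --b--▸ v3
  v2 = (a.0)\{a} :: ·
  v3 = 0 + 0 + (0 + 0) + a.0 :: --a--▸ v4
  v4 = 0 :: ·
Run σ = ⟨aba⟩ on Q: start {v0}
  [1] a ⇒ {v1}
  [2] b ⇒ {v3}
  [3] a ⇒ {v4}
  — Q admits the full trace.
Run σ = ⟨aba⟩ on P: start {u0}
  [1] a ⇒ {u1}
  [2] b ⇒ {u3}
  [3] a ⇒ no successor for P

trace-distinct — witness ⟨aba⟩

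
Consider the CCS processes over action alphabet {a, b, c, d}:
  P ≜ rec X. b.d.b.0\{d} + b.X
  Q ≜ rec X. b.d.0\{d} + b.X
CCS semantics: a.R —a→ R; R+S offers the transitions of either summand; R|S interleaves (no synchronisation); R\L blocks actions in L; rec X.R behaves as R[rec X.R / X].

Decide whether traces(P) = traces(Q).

traces(P) ≠ traces(Q) — witness ⟨bdb⟩

Reachable graph of P (4 states):
  u0 = rec X. b.d.b.0\{d} + b.X → -b-> u0, -b-> u1
  u1 = d.b.0\{d} → -d-> u2
  u2 = b.0\{d} → -b-> u3
  u3 = 0\{d} → ∅
Reachable graph of Q (3 states):
  v0 = rec X. b.d.0\{d} + b.X → -b-> v0, -b-> v1
  v1 = d.0\{d} → -d-> v2
  v2 = 0\{d} → ∅
Run σ = ⟨bdb⟩ on P: start {u0}
  after b @ step 1: {u0, u1}
  after d @ step 2: {u2}
  after b @ step 3: {u3}
  — P admits the full trace.
Run σ = ⟨bdb⟩ on Q: start {v0}
  after b @ step 1: {v0, v1}
  after d @ step 2: {v2}
  after b @ step 3: no successor for Q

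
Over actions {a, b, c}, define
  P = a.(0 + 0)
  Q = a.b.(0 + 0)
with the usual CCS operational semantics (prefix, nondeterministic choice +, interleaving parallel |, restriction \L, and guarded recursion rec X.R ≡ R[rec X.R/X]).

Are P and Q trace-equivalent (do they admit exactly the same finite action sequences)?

trace-distinct — witness ⟨ab⟩

P's transition system — 2 states:
  m0 = a.(0 + 0) → --a--▸ m1
  m1 = 0 + 0 → ·
Q's transition system — 3 states:
  n0 = a.b.(0 + 0) → --a--▸ n1
  n1 = b.(0 + 0) → --b--▸ n2
  n2 = 0 + 0 → ·
Trace ⟨ab⟩ through Q, begin at {n0}:
  step 1 (a): {n1}
  step 2 (b): {n2}
  Q completes σ.
Trace ⟨ab⟩ through P, begin at {m0}:
  step 1 (a): {m1}
  step 2 (b): ∅  — P cannot continue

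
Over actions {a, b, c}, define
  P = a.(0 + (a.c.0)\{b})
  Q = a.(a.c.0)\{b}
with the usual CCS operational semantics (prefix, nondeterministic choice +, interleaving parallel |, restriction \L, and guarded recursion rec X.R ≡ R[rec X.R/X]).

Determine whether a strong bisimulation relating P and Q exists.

Reachable graph of P (4 states):
  m0 = a.(0 + (a.c.0)\{b}) ⊢ =a=> m1
  m1 = 0 + (a.c.0)\{b} ⊢ =a=> m2
  m2 = (c.0)\{b} ⊢ =c=> m3
  m3 = 0\{b} ⊢ ·
Reachable graph of Q (4 states):
  n0 = a.(a.c.0)\{b} ⊢ =a=> n1
  n1 = (a.c.0)\{b} ⊢ =a=> n2
  n2 = (c.0)\{b} ⊢ =c=> n3
  n3 = 0\{b} ⊢ ·
Coarsest stable partition (strong bisimilarity classes):
  B0 = {m0, n0}
  B1 = {m1, n1}
  B2 = {m2, n2}
  B3 = {m3, n3}
m0 ∈ B0, n0 ∈ B0 → same block

YES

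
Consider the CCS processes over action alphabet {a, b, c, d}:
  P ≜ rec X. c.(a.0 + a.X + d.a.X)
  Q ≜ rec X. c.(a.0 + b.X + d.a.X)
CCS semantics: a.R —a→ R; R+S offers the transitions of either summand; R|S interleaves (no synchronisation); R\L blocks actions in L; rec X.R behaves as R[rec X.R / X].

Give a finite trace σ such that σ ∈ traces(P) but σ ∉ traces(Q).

P's transition system — 4 states:
  s0 = rec X. c.(a.0 + a.X + d.a.X) :: -c-> s1
  s1 = a.0 + a.(rec X. c.(a.0 + a.X + d.a.X)) + d.a.(rec X. c.(a.0 + a.X + d.a.X)) :: -a-> s0, -a-> s2, -d-> s3
  s2 = 0 :: (no moves)
  s3 = a.(rec X. c.(a.0 + a.X + d.a.X)) :: -a-> s0
Q's transition system — 4 states:
  t0 = rec X. c.(a.0 + b.X + d.a.X) :: -c-> t1
  t1 = a.0 + b.(rec X. c.(a.0 + b.X + d.a.X)) + d.a.(rec X. c.(a.0 + b.X + d.a.X)) :: -a-> t2, -b-> t0, -d-> t3
  t2 = 0 :: (no moves)
  t3 = a.(rec X. c.(a.0 + b.X + d.a.X)) :: -a-> t0
Run σ = ⟨cac⟩ on P: start {s0}
  [1] c ⇒ {s1}
  [2] a ⇒ {s0, s2}
  [3] c ⇒ {s1}
  ✓ P
Run σ = ⟨cac⟩ on Q: start {t0}
  [1] c ⇒ {t1}
  [2] a ⇒ {t2}
  [3] c ⇒ ∅ (Q stuck)

cac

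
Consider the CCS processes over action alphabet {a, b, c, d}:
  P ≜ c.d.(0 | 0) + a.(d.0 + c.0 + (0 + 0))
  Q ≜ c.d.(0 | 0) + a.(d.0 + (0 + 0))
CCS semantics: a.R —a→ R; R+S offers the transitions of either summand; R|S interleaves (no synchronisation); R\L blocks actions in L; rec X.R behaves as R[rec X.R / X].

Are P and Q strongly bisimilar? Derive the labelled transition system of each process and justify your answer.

Reachable graph of P (5 states):
  p0 = c.d.(0 | 0) + a.(d.0 + c.0 + (0 + 0)) | —a→ p1, —c→ p2
  p1 = d.0 + c.0 + (0 + 0) | —c→ p3, —d→ p3
  p2 = d.(0 | 0) | —d→ p4
  p3 = 0 | ·
  p4 = 0 | 0 | ·
Reachable graph of Q (5 states):
  q0 = c.d.(0 | 0) + a.(d.0 + (0 + 0)) | —a→ q1, —c→ q2
  q1 = d.0 + (0 + 0) | —d→ q3
  q2 = d.(0 | 0) | —d→ q4
  q3 = 0 | ·
  q4 = 0 | 0 | ·
Coarsest stable partition (strong bisimilarity classes):
  B0 = {p0}
  B1 = {p1}
  B2 = {p3, p4, q3, q4}
  B3 = {p2, q1, q2}
  B4 = {q0}
p0 ∈ B0, q0 ∈ B4 → different blocks

not bisimilar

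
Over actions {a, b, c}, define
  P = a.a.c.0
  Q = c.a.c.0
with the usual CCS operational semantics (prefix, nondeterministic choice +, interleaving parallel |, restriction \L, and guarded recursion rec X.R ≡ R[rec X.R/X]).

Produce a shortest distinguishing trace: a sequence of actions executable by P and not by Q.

a

P's transition system — 4 states:
  s0 = a.a.c.0 | -a-> s1
  s1 = a.c.0 | -a-> s2
  s2 = c.0 | -c-> s3
  s3 = 0 | stopped
Q's transition system — 4 states:
  t0 = c.a.c.0 | -c-> t1
  t1 = a.c.0 | -a-> t2
  t2 = c.0 | -c-> t3
  t3 = 0 | stopped
Executing a from P (initial set {s0}):
  [1] a ⇒ {s1}
  ✓ P
Executing a from Q (initial set {t0}):
  [1] a ⇒ no successor for Q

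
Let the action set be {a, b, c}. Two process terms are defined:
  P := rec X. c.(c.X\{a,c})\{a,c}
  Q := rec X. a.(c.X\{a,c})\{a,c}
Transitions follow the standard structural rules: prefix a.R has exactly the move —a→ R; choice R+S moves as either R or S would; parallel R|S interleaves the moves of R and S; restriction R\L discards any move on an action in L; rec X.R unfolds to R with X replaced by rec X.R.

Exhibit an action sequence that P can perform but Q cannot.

c

Reachable graph of P (2 states):
  s0 = rec X. c.(c.X\{a,c})\{a,c} has moves ··c··> s1
  s1 = (c.(rec X. c.(c.X\{a,c})\{a,c})\{a,c})\{a,c} has moves deadlocked
Reachable graph of Q (2 states):
  t0 = rec X. a.(c.X\{a,c})\{a,c} has moves ··a··> t1
  t1 = (c.(rec X. a.(c.X\{a,c})\{a,c})\{a,c})\{a,c} has moves deadlocked
Run σ = ⟨c⟩ on P: start {s0}
  step 1 (c): {s1}
  P completes σ.
Run σ = ⟨c⟩ on Q: start {t0}
  step 1 (c): ∅ (Q stuck)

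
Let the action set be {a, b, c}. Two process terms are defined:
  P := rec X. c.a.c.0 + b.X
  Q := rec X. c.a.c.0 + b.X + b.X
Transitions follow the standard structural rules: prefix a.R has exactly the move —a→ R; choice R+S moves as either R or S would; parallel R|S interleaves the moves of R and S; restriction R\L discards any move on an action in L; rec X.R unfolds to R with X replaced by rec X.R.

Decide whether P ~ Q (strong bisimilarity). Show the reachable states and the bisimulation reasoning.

YES

LTS(P): 4 reachable states
  u0 = rec X. c.a.c.0 + b.X :: —b→ u0, —c→ u1
  u1 = a.c.0 :: —a→ u2
  u2 = c.0 :: —c→ u3
  u3 = 0 :: ∅
LTS(Q): 4 reachable states
  v0 = rec X. c.a.c.0 + b.X + b.X :: —b→ v0, —c→ v1
  v1 = a.c.0 :: —a→ v2
  v2 = c.0 :: —c→ v3
  v3 = 0 :: ∅
Partition-refinement fixed point:
  B0 = {u0, v0}
  B1 = {u1, v1}
  B2 = {u2, v2}
  B3 = {u3, v3}
u0 ∈ B0, v0 ∈ B0 → same block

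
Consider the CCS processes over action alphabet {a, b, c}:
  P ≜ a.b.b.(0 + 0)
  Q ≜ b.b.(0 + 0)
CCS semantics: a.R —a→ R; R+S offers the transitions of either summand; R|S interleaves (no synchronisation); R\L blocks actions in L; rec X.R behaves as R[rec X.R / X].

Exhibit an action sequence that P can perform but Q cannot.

a

Reachable graph of P (4 states):
  u0 = a.b.b.(0 + 0) :: ··a··> u1
  u1 = b.b.(0 + 0) :: ··b··> u2
  u2 = b.(0 + 0) :: ··b··> u3
  u3 = 0 + 0 :: ∅
Reachable graph of Q (3 states):
  v0 = b.b.(0 + 0) :: ··b··> v1
  v1 = b.(0 + 0) :: ··b··> v2
  v2 = 0 + 0 :: ∅
Run σ = ⟨a⟩ on P: start {u0}
  step 1 (a): {u1}
  P completes σ.
Run σ = ⟨a⟩ on Q: start {v0}
  step 1 (a): no successor for Q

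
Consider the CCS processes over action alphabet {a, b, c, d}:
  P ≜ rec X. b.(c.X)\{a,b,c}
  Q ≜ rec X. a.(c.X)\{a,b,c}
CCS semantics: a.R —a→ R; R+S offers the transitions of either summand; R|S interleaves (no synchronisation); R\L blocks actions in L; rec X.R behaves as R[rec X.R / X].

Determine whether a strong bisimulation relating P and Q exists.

NO

Reachable graph of P (2 states):
  m0 = rec X. b.(c.X)\{a,b,c} | -b-> m1
  m1 = (c.(rec X. b.(c.X)\{a,b,c}))\{a,b,c} | ·
Reachable graph of Q (2 states):
  n0 = rec X. a.(c.X)\{a,b,c} | -a-> n1
  n1 = (c.(rec X. a.(c.X)\{a,b,c}))\{a,b,c} | ·
Coarsest stable partition (strong bisimilarity classes):
  B0 = {m0}
  B1 = {m1, n1}
  B2 = {n0}
m0 ∈ B0, n0 ∈ B2 → different blocks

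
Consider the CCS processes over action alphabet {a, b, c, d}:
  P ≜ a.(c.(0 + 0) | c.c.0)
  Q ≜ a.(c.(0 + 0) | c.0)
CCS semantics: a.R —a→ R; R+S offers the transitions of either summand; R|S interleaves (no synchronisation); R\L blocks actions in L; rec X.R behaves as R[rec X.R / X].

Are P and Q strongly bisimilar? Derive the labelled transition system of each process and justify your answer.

P's transition system — 7 states:
  p0 = a.(c.(0 + 0) | c.c.0) has moves --a--▸ p1
  p1 = c.(0 + 0) | c.c.0 has moves --c--▸ p2, --c--▸ p3
  p2 = (0 + 0) | c.c.0 has moves --c--▸ p4
  p3 = c.(0 + 0) | c.0 has moves --c--▸ p4, --c--▸ p5
  p4 = (0 + 0) | c.0 has moves --c--▸ p6
  p5 = c.(0 + 0) | 0 has moves --c--▸ p6
  p6 = (0 + 0) | 0 has moves ∅
Q's transition system — 5 states:
  q0 = a.(c.(0 + 0) | c.0) has moves --a--▸ q1
  q1 = c.(0 + 0) | c.0 has moves --c--▸ q2, --c--▸ q3
  q2 = (0 + 0) | c.0 has moves --c--▸ q4
  q3 = c.(0 + 0) | 0 has moves --c--▸ q4
  q4 = (0 + 0) | 0 has moves ∅
Bisimilarity quotient blocks:
  B0 = {p0}
  B1 = {p1}
  B2 = {p2, p3, q1}
  B3 = {p4, p5, q2, q3}
  B4 = {p6, q4}
  B5 = {q0}
p0 ∈ B0, q0 ∈ B5 → different blocks

P ≁ Q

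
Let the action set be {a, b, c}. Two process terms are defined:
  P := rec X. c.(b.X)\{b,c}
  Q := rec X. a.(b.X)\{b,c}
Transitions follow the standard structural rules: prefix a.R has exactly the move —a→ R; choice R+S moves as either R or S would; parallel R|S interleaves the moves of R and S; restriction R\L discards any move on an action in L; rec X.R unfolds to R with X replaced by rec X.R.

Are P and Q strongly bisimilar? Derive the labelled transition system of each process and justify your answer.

NO

Reachable graph of P (2 states):
  u0 = rec X. c.(b.X)\{b,c} | —c→ u1
  u1 = (b.(rec X. c.(b.X)\{b,c}))\{b,c} | ∅
Reachable graph of Q (2 states):
  v0 = rec X. a.(b.X)\{b,c} | —a→ v1
  v1 = (b.(rec X. a.(b.X)\{b,c}))\{b,c} | ∅
Partition-refinement fixed point:
  B0 = {u0}
  B1 = {u1, v1}
  B2 = {v0}
u0 ∈ B0, v0 ∈ B2 → different blocks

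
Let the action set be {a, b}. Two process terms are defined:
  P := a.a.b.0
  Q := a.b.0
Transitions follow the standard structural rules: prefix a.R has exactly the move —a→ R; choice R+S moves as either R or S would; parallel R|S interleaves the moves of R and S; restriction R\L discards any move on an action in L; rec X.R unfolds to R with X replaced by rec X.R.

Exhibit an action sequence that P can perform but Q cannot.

aa

Reachable graph of P (4 states):
  m0 = a.a.b.0 :: --a--▸ m1
  m1 = a.b.0 :: --a--▸ m2
  m2 = b.0 :: --b--▸ m3
  m3 = 0 :: deadlocked
Reachable graph of Q (3 states):
  n0 = a.b.0 :: --a--▸ n1
  n1 = b.0 :: --b--▸ n2
  n2 = 0 :: deadlocked
Trace ⟨aa⟩ through P, begin at {m0}:
  after a @ step 1: {m1}
  after a @ step 2: {m2}
  P completes σ.
Trace ⟨aa⟩ through Q, begin at {n0}:
  after a @ step 1: {n1}
  after a @ step 2: ∅ (Q stuck)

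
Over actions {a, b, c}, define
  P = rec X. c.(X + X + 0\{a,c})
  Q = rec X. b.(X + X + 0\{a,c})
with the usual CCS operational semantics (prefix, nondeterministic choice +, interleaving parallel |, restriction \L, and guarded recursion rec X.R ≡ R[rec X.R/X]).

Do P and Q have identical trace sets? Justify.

Reachable graph of P (2 states):
  u0 = rec X. c.(X + X + 0\{a,c}) has moves --c--▸ u1
  u1 = (rec X. c.(X + X + 0\{a,c})) + (rec X. c.(X + X + 0\{a,c})) + 0\{a,c} has moves --c--▸ u1
Reachable graph of Q (2 states):
  v0 = rec X. b.(X + X + 0\{a,c}) has moves --b--▸ v1
  v1 = (rec X. b.(X + X + 0\{a,c})) + (rec X. b.(X + X + 0\{a,c})) + 0\{a,c} has moves --b--▸ v1
Trace ⟨c⟩ through P, begin at {u0}:
  step 1 (c): {u1}
  P completes σ.
Trace ⟨c⟩ through Q, begin at {v0}:
  step 1 (c): no successor for Q

trace-distinct — witness ⟨c⟩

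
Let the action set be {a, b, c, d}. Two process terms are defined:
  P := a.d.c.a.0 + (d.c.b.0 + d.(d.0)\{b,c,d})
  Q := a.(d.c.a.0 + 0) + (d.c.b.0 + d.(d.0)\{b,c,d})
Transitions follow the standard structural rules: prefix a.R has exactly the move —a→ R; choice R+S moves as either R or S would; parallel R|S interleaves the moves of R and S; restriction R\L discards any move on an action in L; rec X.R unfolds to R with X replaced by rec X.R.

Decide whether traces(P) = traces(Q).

YES

P's transition system — 8 states:
  m0 = a.d.c.a.0 + (d.c.b.0 + d.(d.0)\{b,c,d}) | =a=> m1, =d=> m2, =d=> m3
  m1 = d.c.a.0 | =d=> m4
  m2 = (d.0)\{b,c,d} | (no moves)
  m3 = c.b.0 | =c=> m5
  m4 = c.a.0 | =c=> m6
  m5 = b.0 | =b=> m7
  m6 = a.0 | =a=> m7
  m7 = 0 | (no moves)
Q's transition system — 8 states:
  n0 = a.(d.c.a.0 + 0) + (d.c.b.0 + d.(d.0)\{b,c,d}) | =a=> n1, =d=> n2, =d=> n3
  n1 = d.c.a.0 + 0 | =d=> n4
  n2 = (d.0)\{b,c,d} | (no moves)
  n3 = c.b.0 | =c=> n5
  n4 = c.a.0 | =c=> n6
  n5 = b.0 | =b=> n7
  n6 = a.0 | =a=> n7
  n7 = 0 | (no moves)
Coarsest stable partition (strong bisimilarity classes):
  B0 = {m0, n0}
  B1 = {m2, m7, n2, n7}
  B2 = {m1, n1}
  B3 = {m4, n4}
  B4 = {m6, n6}
  B5 = {m3, n3}
  B6 = {m5, n5}
m0 ∈ B0, n0 ∈ B0 → same block
Bisimilar ⇒ trace-equivalent.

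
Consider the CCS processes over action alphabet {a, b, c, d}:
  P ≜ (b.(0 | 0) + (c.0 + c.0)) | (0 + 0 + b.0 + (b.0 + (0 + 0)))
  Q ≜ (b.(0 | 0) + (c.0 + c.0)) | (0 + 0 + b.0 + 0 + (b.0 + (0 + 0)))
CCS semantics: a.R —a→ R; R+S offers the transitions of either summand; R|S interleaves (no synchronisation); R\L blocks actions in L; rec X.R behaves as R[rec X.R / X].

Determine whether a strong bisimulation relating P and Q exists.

Reachable graph of P (6 states):
  u0 = (b.(0 | 0) + (c.0 + c.0)) | (0 + 0 + b.0 + (b.0 + (0 + 0))) has moves -b-> u1, -b-> u2, -c-> u3
  u1 = (b.(0 | 0) + (c.0 + c.0)) | 0 has moves -b-> u4, -c-> u5
  u2 = 0 | 0 | (0 + 0 + b.0 + (b.0 + (0 + 0))) has moves -b-> u4
  u3 = 0 | (0 + 0 + b.0 + (b.0 + (0 + 0))) has moves -b-> u5
  u4 = 0 | 0 | 0 has moves (no moves)
  u5 = 0 | 0 has moves (no moves)
Reachable graph of Q (6 states):
  v0 = (b.(0 | 0) + (c.0 + c.0)) | (0 + 0 + b.0 + 0 + (b.0 + (0 + 0))) has moves -b-> v1, -b-> v2, -c-> v3
  v1 = (b.(0 | 0) + (c.0 + c.0)) | 0 has moves -b-> v4, -c-> v5
  v2 = 0 | 0 | (0 + 0 + b.0 + 0 + (b.0 + (0 + 0))) has moves -b-> v4
  v3 = 0 | (0 + 0 + b.0 + 0 + (b.0 + (0 + 0))) has moves -b-> v5
  v4 = 0 | 0 | 0 has moves (no moves)
  v5 = 0 | 0 has moves (no moves)
Partition-refinement fixed point:
  B0 = {u0, v0}
  B1 = {u2, u3, v2, v3}
  B2 = {u4, u5, v4, v5}
  B3 = {u1, v1}
u0 ∈ B0, v0 ∈ B0 → same block

bisimilar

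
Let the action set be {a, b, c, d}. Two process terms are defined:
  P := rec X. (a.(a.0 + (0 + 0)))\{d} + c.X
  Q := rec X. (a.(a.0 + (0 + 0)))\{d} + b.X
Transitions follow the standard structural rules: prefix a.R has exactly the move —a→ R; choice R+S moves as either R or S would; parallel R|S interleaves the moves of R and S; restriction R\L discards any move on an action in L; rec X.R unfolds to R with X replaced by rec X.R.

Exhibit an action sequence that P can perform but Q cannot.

c

LTS(P): 3 reachable states
  m0 = rec X. (a.(a.0 + (0 + 0)))\{d} + c.X ⊢ ··a··> m1, ··c··> m0
  m1 = (a.0 + (0 + 0))\{d} ⊢ ··a··> m2
  m2 = 0\{d} ⊢ ∅
LTS(Q): 3 reachable states
  n0 = rec X. (a.(a.0 + (0 + 0)))\{d} + b.X ⊢ ··a··> n1, ··b··> n0
  n1 = (a.0 + (0 + 0))\{d} ⊢ ··a··> n2
  n2 = 0\{d} ⊢ ∅
Trace ⟨c⟩ through P, begin at {m0}:
  [1] c ⇒ {m0}
  — P admits the full trace.
Trace ⟨c⟩ through Q, begin at {n0}:
  [1] c ⇒ ∅ (Q stuck)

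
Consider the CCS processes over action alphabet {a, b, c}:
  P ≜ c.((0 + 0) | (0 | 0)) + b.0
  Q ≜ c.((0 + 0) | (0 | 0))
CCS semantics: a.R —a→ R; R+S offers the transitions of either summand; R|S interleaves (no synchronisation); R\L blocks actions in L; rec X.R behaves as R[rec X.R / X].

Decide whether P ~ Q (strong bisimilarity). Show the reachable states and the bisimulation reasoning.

Reachable graph of P (3 states):
  m0 = c.((0 + 0) | (0 | 0)) + b.0 :: -b-> m1, -c-> m2
  m1 = 0 :: ∅
  m2 = (0 + 0) | (0 | 0) :: ∅
Reachable graph of Q (2 states):
  n0 = c.((0 + 0) | (0 | 0)) :: -c-> n1
  n1 = (0 + 0) | (0 | 0) :: ∅
Partition-refinement fixed point:
  B0 = {m0}
  B1 = {m1, m2, n1}
  B2 = {n0}
m0 ∈ B0, n0 ∈ B2 → different blocks

P ≁ Q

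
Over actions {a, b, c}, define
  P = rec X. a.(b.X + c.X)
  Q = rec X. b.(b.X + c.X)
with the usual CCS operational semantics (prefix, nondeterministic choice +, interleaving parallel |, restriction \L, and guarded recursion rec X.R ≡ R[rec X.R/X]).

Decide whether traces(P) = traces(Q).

traces(P) ≠ traces(Q) — witness ⟨a⟩

LTS(P): 2 reachable states
  p0 = rec X. a.(b.X + c.X) has moves --a--▸ p1
  p1 = b.(rec X. a.(b.X + c.X)) + c.(rec X. a.(b.X + c.X)) has moves --b--▸ p0, --c--▸ p0
LTS(Q): 2 reachable states
  q0 = rec X. b.(b.X + c.X) has moves --b--▸ q1
  q1 = b.(rec X. b.(b.X + c.X)) + c.(rec X. b.(b.X + c.X)) has moves --b--▸ q0, --c--▸ q0
Trace ⟨a⟩ through P, begin at {p0}:
  after a @ step 1: {p1}
  P completes σ.
Trace ⟨a⟩ through Q, begin at {q0}:
  after a @ step 1: no successor for Q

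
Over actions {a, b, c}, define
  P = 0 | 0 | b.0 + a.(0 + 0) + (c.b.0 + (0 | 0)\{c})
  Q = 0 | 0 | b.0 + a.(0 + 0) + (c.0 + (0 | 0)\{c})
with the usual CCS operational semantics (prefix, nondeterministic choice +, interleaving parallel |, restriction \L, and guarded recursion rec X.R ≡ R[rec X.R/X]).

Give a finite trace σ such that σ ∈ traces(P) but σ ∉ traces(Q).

Reachable graph of P (5 states):
  p0 = 0 | 0 | b.0 + a.(0 + 0) + (c.b.0 + (0 | 0)\{c}) | —a→ p1, —b→ p2, —c→ p3
  p1 = 0 + 0 | deadlocked
  p2 = 0 | 0 | 0 | deadlocked
  p3 = b.0 | —b→ p4
  p4 = 0 | deadlocked
Reachable graph of Q (4 states):
  q0 = 0 | 0 | b.0 + a.(0 + 0) + (c.0 + (0 | 0)\{c}) | —a→ q1, —b→ q2, —c→ q3
  q1 = 0 + 0 | deadlocked
  q2 = 0 | 0 | 0 | deadlocked
  q3 = 0 | deadlocked
Executing cb from P (initial set {p0}):
  [1] c ⇒ {p3}
  [2] b ⇒ {p4}
  ✓ P
Executing cb from Q (initial set {q0}):
  [1] c ⇒ {q3}
  [2] b ⇒ ∅  — Q cannot continue

cb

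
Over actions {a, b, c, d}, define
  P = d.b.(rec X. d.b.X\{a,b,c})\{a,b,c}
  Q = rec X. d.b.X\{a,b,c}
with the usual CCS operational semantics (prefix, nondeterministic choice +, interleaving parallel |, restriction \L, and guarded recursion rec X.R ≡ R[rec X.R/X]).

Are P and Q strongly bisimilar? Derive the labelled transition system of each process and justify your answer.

P ~ Q

LTS(P): 4 reachable states
  s0 = d.b.(rec X. d.b.X\{a,b,c})\{a,b,c} → -d-> s1
  s1 = b.(rec X. d.b.X\{a,b,c})\{a,b,c} → -b-> s2
  s2 = (rec X. d.b.X\{a,b,c})\{a,b,c} → -d-> s3
  s3 = (b.(rec X. d.b.X\{a,b,c})\{a,b,c})\{a,b,c} → (no moves)
LTS(Q): 4 reachable states
  t0 = rec X. d.b.X\{a,b,c} → -d-> t1
  t1 = b.(rec X. d.b.X\{a,b,c})\{a,b,c} → -b-> t2
  t2 = (rec X. d.b.X\{a,b,c})\{a,b,c} → -d-> t3
  t3 = (b.(rec X. d.b.X\{a,b,c})\{a,b,c})\{a,b,c} → (no moves)
Partition-refinement fixed point:
  B0 = {s0, t0}
  B1 = {s1, t1}
  B2 = {s2, t2}
  B3 = {s3, t3}
s0 ∈ B0, t0 ∈ B0 → same block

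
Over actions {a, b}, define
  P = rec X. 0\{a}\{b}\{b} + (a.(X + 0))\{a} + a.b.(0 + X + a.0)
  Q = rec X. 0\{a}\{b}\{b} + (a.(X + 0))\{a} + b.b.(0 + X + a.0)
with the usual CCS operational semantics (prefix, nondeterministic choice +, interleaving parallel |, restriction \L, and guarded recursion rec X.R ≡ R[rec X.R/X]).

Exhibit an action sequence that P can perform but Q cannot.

a

Reachable graph of P (4 states):
  m0 = rec X. 0\{a}\{b}\{b} + (a.(X + 0))\{a} + a.b.(0 + X + a.0) → --a--▸ m1
  m1 = b.(0 + (rec X. 0\{a}\{b}\{b} + (a.(X + 0))\{a} + a.b.(0 + X + a.0)) + a.0) → --b--▸ m2
  m2 = 0 + (rec X. 0\{a}\{b}\{b} + (a.(X + 0))\{a} + a.b.(0 + X + a.0)) + a.0 → --a--▸ m1, --a--▸ m3
  m3 = 0 → (no moves)
Reachable graph of Q (4 states):
  n0 = rec X. 0\{a}\{b}\{b} + (a.(X + 0))\{a} + b.b.(0 + X + a.0) → --b--▸ n1
  n1 = b.(0 + (rec X. 0\{a}\{b}\{b} + (a.(X + 0))\{a} + b.b.(0 + X + a.0)) + a.0) → --b--▸ n2
  n2 = 0 + (rec X. 0\{a}\{b}\{b} + (a.(X + 0))\{a} + b.b.(0 + X + a.0)) + a.0 → --a--▸ n3, --b--▸ n1
  n3 = 0 → (no moves)
Run σ = ⟨a⟩ on P: start {m0}
  after a @ step 1: {m1}
  — P admits the full trace.
Run σ = ⟨a⟩ on Q: start {n0}
  after a @ step 1: ∅ (Q stuck)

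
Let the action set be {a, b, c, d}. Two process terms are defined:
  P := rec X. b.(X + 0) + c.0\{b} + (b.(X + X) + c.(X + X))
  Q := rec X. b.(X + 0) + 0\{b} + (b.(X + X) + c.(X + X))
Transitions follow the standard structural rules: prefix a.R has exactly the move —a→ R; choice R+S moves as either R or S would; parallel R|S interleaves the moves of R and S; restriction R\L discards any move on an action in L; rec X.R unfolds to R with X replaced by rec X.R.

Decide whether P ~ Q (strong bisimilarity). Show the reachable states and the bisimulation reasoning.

P ≁ Q

P's transition system — 4 states:
  m0 = rec X. b.(X + 0) + c.0\{b} + (b.(X + X) + c.(X + X)) ⊢ =b=> m1, =b=> m2, =c=> m1, =c=> m3
  m1 = (rec X. b.(X + 0) + c.0\{b} + (b.(X + X) + c.(X + X))) + (rec X. b.(X + 0) + c.0\{b} + (b.(X + X) + c.(X + X))) ⊢ =b=> m1, =b=> m2, =c=> m1, =c=> m3
  m2 = (rec X. b.(X + 0) + c.0\{b} + (b.(X + X) + c.(X + X))) + 0 ⊢ =b=> m1, =b=> m2, =c=> m1, =c=> m3
  m3 = 0\{b} ⊢ (no moves)
Q's transition system — 3 states:
  n0 = rec X. b.(X + 0) + 0\{b} + (b.(X + X) + c.(X + X)) ⊢ =b=> n1, =b=> n2, =c=> n1
  n1 = (rec X. b.(X + 0) + 0\{b} + (b.(X + X) + c.(X + X))) + (rec X. b.(X + 0) + 0\{b} + (b.(X + X) + c.(X + X))) ⊢ =b=> n1, =b=> n2, =c=> n1
  n2 = (rec X. b.(X + 0) + 0\{b} + (b.(X + X) + c.(X + X))) + 0 ⊢ =b=> n1, =b=> n2, =c=> n1
Bisimilarity quotient blocks:
  B0 = {m0, m1, m2}
  B1 = {m3}
  B2 = {n0, n1, n2}
m0 ∈ B0, n0 ∈ B2 → different blocks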